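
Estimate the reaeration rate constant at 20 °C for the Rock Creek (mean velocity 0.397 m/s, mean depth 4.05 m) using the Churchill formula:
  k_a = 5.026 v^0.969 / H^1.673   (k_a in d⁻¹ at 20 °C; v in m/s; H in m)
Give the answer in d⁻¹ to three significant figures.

k_a ≈ 0.198 d⁻¹

k_a = 5.026 × 0.397^0.969 / 4.05^1.673 = 5.026 × 0.4085 / 10.38 = 0.1978 d⁻¹.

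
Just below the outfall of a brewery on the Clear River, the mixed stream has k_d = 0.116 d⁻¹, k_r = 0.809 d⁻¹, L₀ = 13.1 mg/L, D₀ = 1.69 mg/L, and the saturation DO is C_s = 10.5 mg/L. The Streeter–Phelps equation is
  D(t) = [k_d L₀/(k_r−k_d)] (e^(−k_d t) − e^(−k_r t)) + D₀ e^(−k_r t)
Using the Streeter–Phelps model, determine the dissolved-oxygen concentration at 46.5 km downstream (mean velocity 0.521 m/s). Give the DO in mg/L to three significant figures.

DO ≈ 8.77 mg/L

Travel time t = x/v = 46.5 km / (0.521 m/s) = 46500 m / 0.521 m/s = 89250 s = 1.033 d.
k_d L₀/(k_r−k_d) = 0.116×13.1/(0.809−0.116) = 1.520/0.6930 = 2.193 mg/L.
e^(−k_d t) = e^(−0.116×1.033) = 0.8871; e^(−k_r t) = e^(−0.809×1.033) = 0.4336.
D = 2.193 × (0.8871 − 0.4336) + 1.69 × 0.4336 = 0.9944 + 0.7327 = 1.727 mg/L.
DO = C_s − D = 10.5 − 1.727 = 8.773 mg/L.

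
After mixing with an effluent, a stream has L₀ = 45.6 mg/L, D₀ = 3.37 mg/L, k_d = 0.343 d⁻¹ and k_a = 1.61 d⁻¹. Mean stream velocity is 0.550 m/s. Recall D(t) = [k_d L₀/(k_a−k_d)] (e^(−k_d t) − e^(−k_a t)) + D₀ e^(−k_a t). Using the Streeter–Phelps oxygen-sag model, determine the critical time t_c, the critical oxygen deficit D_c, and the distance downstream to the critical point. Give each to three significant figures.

t_c = [1/(k_a−k_d)] ln[(k_a/k_d)(1 − D₀(k_a−k_d)/(k_d L₀))]
= [1/(1.61−0.343)] ln[(1.61/0.343)(1 − 3.37×1.267/(0.343×45.6))]
= (1/1.267) ln[4.694 × 0.7270] = 0.7893 × ln(3.412) = 0.7893 × 1.227 = 0.9688 d.
L(t_c) = L₀ e^(−k_d t_c) = 45.6 × 0.7173 = 32.71 mg/L, and at the critical point k_a D_c = k_d L, so D_c = (0.343/1.61) × 32.71 = 6.968 mg/L.
x_c = v t_c = 0.550 m/s × 0.9688 d × 86400 s/d = 46040 m ≈ 46.0 km.

t_c ≈ 0.969 d; D_c ≈ 6.97 mg/L; x_c ≈ 46.0 km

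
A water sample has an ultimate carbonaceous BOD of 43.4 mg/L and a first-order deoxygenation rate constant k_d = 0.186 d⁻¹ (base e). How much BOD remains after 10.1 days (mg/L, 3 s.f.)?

L ≈ 6.63 mg/L

L_t = L₀ e^(−k_d t) = 43.4 × e^(−0.186×10.1) = 43.4 × 0.1528 = 6.632 mg/L.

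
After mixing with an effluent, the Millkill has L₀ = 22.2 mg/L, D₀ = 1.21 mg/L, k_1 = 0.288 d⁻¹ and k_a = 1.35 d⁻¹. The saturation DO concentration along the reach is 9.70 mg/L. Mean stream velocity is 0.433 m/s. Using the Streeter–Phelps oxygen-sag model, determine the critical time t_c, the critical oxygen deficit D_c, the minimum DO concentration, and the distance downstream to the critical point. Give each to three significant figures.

t_c ≈ 1.24 d; D_c ≈ 3.31 mg/L; min DO ≈ 6.39 mg/L; x_c ≈ 46.5 km

With k_a/k_1 = 4.688 and 1 − D₀(k_a−k_1)/(k_1 L₀) = 0.7990,
t_c = ln(4.688 × 0.7990) / (1.35 − 0.288) = ln(3.745) / 1.062 = 1.321/1.062 = 1.243 d.
L(t_c) = L₀ e^(−k_1 t_c) = 22.2 × 0.6990 = 15.52 mg/L, and at the critical point k_a D_c = k_1 L, so D_c = (0.288/1.35) × 15.52 = 3.310 mg/L.
Minimum DO = C_s − D_c = 9.70 − 3.310 = 6.390 mg/L.
x_c = v t_c = 0.433 m/s × 1.243 d × 86400 s/d = 46520 m ≈ 46.5 km.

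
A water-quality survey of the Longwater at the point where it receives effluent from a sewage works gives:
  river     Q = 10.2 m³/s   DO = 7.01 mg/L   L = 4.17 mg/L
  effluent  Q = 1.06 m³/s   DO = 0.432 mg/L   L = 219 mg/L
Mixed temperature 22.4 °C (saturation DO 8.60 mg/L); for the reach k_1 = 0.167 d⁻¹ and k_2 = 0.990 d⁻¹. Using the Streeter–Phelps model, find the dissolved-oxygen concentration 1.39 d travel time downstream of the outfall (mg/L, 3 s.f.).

DO ≈ 5.37 mg/L

Mixed DO = (10.2×7.01 + 1.06×0.432)/(10.2+1.06) = 71.96/11.26 = 6.391 mg/L.
Mixed L₀ = (10.2×4.17 + 1.06×219)/(11.26) = 274.7/11.26 = 24.39 mg/L.
Initial deficit D₀ = C_s − DO₀ = 8.60 − 6.391 = 2.209 mg/L.
D(1.39) = [0.167×24.39/(0.990−0.167)](e^(−0.167×1.39) − e^(−0.990×1.39)) + 2.209 e^(−0.990×1.39)
= 4.950 × (0.7928 − 0.2526) + 2.209 × 0.2526 = 3.232 mg/L.
DO = 8.60 − 3.232 = 5.368 mg/L.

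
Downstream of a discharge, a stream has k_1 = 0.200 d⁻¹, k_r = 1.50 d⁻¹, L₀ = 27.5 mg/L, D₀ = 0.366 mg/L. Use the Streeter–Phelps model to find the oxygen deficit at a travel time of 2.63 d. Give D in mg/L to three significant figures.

D ≈ 2.43 mg/L

k_1 L₀/(k_r−k_1) = 0.200×27.5/(1.50−0.200) = 5.500/1.300 = 4.231 mg/L.
e^(−k_1 t) = e^(−0.200×2.630) = 0.5910; e^(−k_r t) = e^(−1.50×2.630) = 0.01935.
D = 4.231 × (0.5910 − 0.01935) + 0.366 × 0.01935 = 2.418 + 0.007083 = 2.425 mg/L.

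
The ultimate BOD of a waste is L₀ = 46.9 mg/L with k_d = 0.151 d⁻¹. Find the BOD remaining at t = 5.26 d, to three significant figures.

L ≈ 21.2 mg/L

L_t = L₀ e^(−k_d t) = 46.9 × e^(−0.151×5.26) = 46.9 × 0.4519 = 21.19 mg/L.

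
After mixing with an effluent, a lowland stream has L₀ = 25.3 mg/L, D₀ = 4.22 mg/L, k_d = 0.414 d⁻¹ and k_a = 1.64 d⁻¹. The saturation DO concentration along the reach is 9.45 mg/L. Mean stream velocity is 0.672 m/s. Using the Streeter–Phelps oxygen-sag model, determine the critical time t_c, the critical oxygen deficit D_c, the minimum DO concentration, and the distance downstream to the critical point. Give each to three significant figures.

At the critical point dD/dt = 0, so k_d L₀ e^(−k_d t) = k_a D. Substituting D(t) from the Streeter–Phelps equation and solving for t gives
t_c = ln[(k_a/k_d)(1 − D₀(k_a−k_d)/(k_d L₀))] / (k_a−k_d).
Here k_a−k_d = 1.226 d⁻¹ and 1 − D₀(k_a−k_d)/(k_d L₀) = 1 − 4.22×1.226/(0.414×25.3) = 0.5061, so
t_c = ln(3.961 × 0.5061) / 1.226 = 0.6955 / 1.226 = 0.5673 d.
D_c = (k_d/k_a) L₀ e^(−k_d t_c) = (0.414/1.64) × 25.3 × e^(−0.414×0.5673) = 0.2524 × 25.3 × 0.7907 = 5.050 mg/L.
Minimum DO = C_s − D_c = 9.45 − 5.050 = 4.400 mg/L.
x_c = v t_c = 0.672 m/s × 0.5673 d × 86400 s/d = 32940 m ≈ 32.9 km.

t_c ≈ 0.567 d; D_c ≈ 5.05 mg/L; min DO ≈ 4.40 mg/L; x_c ≈ 32.9 km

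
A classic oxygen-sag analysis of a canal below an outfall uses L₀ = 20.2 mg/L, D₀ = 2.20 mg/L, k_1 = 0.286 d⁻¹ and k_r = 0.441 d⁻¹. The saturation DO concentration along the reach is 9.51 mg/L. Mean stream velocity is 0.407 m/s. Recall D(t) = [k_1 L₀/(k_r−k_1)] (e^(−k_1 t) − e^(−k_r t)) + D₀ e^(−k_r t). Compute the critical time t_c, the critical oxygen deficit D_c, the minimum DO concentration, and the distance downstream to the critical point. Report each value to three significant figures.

With k_r/k_1 = 1.542 and 1 − D₀(k_r−k_1)/(k_1 L₀) = 0.9410,
t_c = ln(1.542 × 0.9410) / (0.441 − 0.286) = ln(1.451) / 0.1550 = 0.3722/0.1550 = 2.401 d.
L(t_c) = L₀ e^(−k_1 t_c) = 20.2 × 0.5032 = 10.16 mg/L, and at the critical point k_r D_c = k_1 L, so D_c = (0.286/0.441) × 10.16 = 6.592 mg/L.
Minimum DO = C_s − D_c = 9.51 − 6.592 = 2.918 mg/L.
x_c = v t_c = 0.407 m/s × 2.401 d × 86400 s/d = 84440 m ≈ 84.4 km.

t_c ≈ 2.40 d; D_c ≈ 6.59 mg/L; min DO ≈ 2.92 mg/L; x_c ≈ 84.4 km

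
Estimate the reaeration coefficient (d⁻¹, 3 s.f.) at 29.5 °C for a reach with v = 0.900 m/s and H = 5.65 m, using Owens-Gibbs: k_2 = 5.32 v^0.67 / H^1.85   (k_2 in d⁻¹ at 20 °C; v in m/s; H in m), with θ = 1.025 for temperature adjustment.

k_2 ≈ 0.255 d⁻¹

k_2(20) = 5.32 × 0.900^0.67 / 5.65^1.85 = 5.32 × 0.9318 / 24.62 = 0.2014 d⁻¹.
k_2(29.5) = 0.2014 × 1.025^(29.5−20) = 0.2014 × 1.264 = 0.2546 d⁻¹.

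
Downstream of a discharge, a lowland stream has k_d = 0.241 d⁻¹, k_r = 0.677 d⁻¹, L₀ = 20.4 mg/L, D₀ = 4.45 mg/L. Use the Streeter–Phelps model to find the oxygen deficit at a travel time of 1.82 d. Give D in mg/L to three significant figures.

D ≈ 5.28 mg/L

k_d L₀/(k_r−k_d) = 0.241×20.4/(0.677−0.241) = 4.916/0.4360 = 11.28 mg/L.
e^(−k_d t) = e^(−0.241×1.820) = 0.6449; e^(−k_r t) = e^(−0.677×1.820) = 0.2917.
D = 11.28 × (0.6449 − 0.2917) + 4.45 × 0.2917 = 3.983 + 1.298 = 5.281 mg/L.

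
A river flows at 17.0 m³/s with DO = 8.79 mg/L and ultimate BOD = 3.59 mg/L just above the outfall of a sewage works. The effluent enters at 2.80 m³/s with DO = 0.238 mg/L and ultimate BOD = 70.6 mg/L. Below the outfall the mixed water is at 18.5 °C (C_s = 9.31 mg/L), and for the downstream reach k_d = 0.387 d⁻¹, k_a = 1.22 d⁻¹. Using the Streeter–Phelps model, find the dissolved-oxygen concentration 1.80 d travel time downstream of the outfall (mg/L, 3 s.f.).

Mixed DO = (17.0×8.79 + 2.80×0.238)/(17.0+2.80) = 150.1/19.80 = 7.581 mg/L.
Mixed L₀ = (17.0×3.59 + 2.80×70.6)/(19.80) = 258.7/19.80 = 13.07 mg/L.
Initial deficit D₀ = C_s − DO₀ = 9.31 − 7.581 = 1.729 mg/L.
D(1.80) = [0.387×13.07/(1.22−0.387)](e^(−0.387×1.80) − e^(−1.22×1.80)) + 1.729 e^(−1.22×1.80)
= 6.070 × (0.4983 − 0.1112) + 1.729 × 0.1112 = 2.542 mg/L.
DO = 9.31 − 2.542 = 6.768 mg/L.

DO ≈ 6.77 mg/L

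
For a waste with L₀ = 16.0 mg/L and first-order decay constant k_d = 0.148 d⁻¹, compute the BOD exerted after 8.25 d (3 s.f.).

y ≈ 11.3 mg/L

y_t = L₀(1 − e^(−k_d t)) = 16.0 × (1 − e^(−0.148×8.25))
= 16.0 × (1 − 0.2949) = 16.0 × 0.7051 = 11.28 mg/L.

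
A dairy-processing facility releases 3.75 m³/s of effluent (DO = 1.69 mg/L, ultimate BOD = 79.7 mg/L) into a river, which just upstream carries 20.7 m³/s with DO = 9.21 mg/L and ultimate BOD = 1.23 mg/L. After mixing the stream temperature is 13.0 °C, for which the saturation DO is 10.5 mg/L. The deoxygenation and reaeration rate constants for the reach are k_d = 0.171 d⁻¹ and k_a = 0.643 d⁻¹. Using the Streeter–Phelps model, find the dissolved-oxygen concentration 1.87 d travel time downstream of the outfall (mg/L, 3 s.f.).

Mixed DO = (20.7×9.21 + 3.75×1.69)/(20.7+3.75) = 197.0/24.45 = 8.057 mg/L.
Mixed L₀ = (20.7×1.23 + 3.75×79.7)/(24.45) = 324.3/24.45 = 13.27 mg/L.
Initial deficit D₀ = C_s − DO₀ = 10.5 − 8.057 = 2.443 mg/L.
D(1.87) = [0.171×13.27/(0.643−0.171)](e^(−0.171×1.87) − e^(−0.643×1.87)) + 2.443 e^(−0.643×1.87)
= 4.806 × (0.7263 − 0.3005) + 2.443 × 0.3005 = 2.781 mg/L.
DO = 10.5 − 2.781 = 7.719 mg/L.

DO ≈ 7.72 mg/L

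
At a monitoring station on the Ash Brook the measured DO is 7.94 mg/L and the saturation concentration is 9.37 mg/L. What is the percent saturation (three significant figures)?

% saturation = C/C_s × 100 = 7.94/9.37 × 100 = 84.7 %.

84.7 % saturation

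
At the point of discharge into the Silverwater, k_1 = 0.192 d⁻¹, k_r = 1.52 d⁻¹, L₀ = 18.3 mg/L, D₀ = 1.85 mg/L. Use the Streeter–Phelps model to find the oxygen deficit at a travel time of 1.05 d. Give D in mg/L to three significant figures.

k_1 L₀/(k_r−k_1) = 0.192×18.3/(1.52−0.192) = 3.514/1.328 = 2.646 mg/L.
e^(−k_1 t) = e^(−0.192×1.050) = 0.8174; e^(−k_r t) = e^(−1.52×1.050) = 0.2027.
D = 2.646 × (0.8174 − 0.2027) + 1.85 × 0.2027 = 1.626 + 0.3750 = 2.001 mg/L.

D ≈ 2.00 mg/L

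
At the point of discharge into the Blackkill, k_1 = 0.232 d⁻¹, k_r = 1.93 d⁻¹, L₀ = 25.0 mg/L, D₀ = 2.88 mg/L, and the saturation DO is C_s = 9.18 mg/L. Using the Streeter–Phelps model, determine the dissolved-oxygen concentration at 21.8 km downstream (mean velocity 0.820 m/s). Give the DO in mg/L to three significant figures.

DO ≈ 6.30 mg/L

Travel time t = x/v = 21.8 km / (0.820 m/s) = 21800 m / 0.820 m/s = 26590 s = 0.3077 d.
k_1 L₀/(k_r−k_1) = 0.232×25.0/(1.93−0.232) = 5.800/1.698 = 3.416 mg/L.
e^(−k_1 t) = e^(−0.232×0.3077) = 0.9311; e^(−k_r t) = e^(−1.93×0.3077) = 0.5522.
D = 3.416 × (0.9311 − 0.5522) + 2.88 × 0.5522 = 1.294 + 1.590 = 2.885 mg/L.
DO = C_s − D = 9.18 − 2.885 = 6.295 mg/L.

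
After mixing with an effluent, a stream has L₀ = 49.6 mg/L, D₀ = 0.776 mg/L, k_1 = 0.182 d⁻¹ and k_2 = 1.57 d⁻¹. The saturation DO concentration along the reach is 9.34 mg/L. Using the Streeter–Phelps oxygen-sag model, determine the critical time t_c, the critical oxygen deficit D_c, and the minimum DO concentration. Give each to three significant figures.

t_c ≈ 1.46 d; D_c ≈ 4.41 mg/L; min DO ≈ 4.93 mg/L

At the critical point dD/dt = 0, so k_1 L₀ e^(−k_1 t) = k_2 D. Substituting D(t) from the Streeter–Phelps equation and solving for t gives
t_c = ln[(k_2/k_1)(1 − D₀(k_2−k_1)/(k_1 L₀))] / (k_2−k_1).
Here k_2−k_1 = 1.388 d⁻¹ and 1 − D₀(k_2−k_1)/(k_1 L₀) = 1 − 0.776×1.388/(0.182×49.6) = 0.8807, so
t_c = ln(8.626 × 0.8807) / 1.388 = 2.028 / 1.388 = 1.461 d.
L(t_c) = L₀ e^(−k_1 t_c) = 49.6 × 0.7665 = 38.02 mg/L, and at the critical point k_2 D_c = k_1 L, so D_c = (0.182/1.57) × 38.02 = 4.407 mg/L.
Minimum DO = C_s − D_c = 9.34 − 4.407 = 4.933 mg/L.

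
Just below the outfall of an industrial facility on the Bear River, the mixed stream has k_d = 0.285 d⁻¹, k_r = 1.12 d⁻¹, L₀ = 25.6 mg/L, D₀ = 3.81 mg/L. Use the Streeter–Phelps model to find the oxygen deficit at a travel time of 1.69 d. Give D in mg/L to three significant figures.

D ≈ 4.66 mg/L

k_d L₀/(k_r−k_d) = 0.285×25.6/(1.12−0.285) = 7.296/0.8350 = 8.738 mg/L.
e^(−k_d t) = e^(−0.285×1.690) = 0.6178; e^(−k_r t) = e^(−1.12×1.690) = 0.1506.
D = 8.738 × (0.6178 − 0.1506) + 3.81 × 0.1506 = 4.082 + 0.5740 = 4.655 mg/L.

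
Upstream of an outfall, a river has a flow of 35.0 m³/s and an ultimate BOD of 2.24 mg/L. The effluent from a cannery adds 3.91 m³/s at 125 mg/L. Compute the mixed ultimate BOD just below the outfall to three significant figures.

14.6 mg/L

Flow-weighted mixing: C = (Q_r C_r + Q_w C_w)/(Q_r + Q_w)
= (35.0×2.24 + 3.91×125)/(35.0 + 3.91) = 567.1/38.91 = 14.58 mg/L.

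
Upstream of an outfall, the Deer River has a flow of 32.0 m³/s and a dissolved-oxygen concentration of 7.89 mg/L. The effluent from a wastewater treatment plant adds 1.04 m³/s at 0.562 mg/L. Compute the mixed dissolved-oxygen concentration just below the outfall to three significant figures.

Flow-weighted mixing: C = (Q_r C_r + Q_w C_w)/(Q_r + Q_w)
= (32.0×7.89 + 1.04×0.562)/(32.0 + 1.04) = 253.1/33.04 = 7.659 mg/L.

7.66 mg/L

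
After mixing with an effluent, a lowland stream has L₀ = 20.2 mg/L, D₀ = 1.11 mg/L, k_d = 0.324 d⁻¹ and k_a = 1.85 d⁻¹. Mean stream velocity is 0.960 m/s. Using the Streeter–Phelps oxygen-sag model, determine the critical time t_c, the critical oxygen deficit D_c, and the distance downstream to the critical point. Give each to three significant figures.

t_c ≈ 0.945 d; D_c ≈ 2.60 mg/L; x_c ≈ 78.4 km

t_c = [1/(k_a−k_d)] ln[(k_a/k_d)(1 − D₀(k_a−k_d)/(k_d L₀))]
= [1/(1.85−0.324)] ln[(1.85/0.324)(1 − 1.11×1.526/(0.324×20.2))]
= (1/1.526) ln[5.710 × 0.7412] = 0.6553 × ln(4.232) = 0.6553 × 1.443 = 0.9454 d.
L(t_c) = L₀ e^(−k_d t_c) = 20.2 × 0.7362 = 14.87 mg/L, and at the critical point k_a D_c = k_d L, so D_c = (0.324/1.85) × 14.87 = 2.604 mg/L.
x_c = v t_c = 0.960 m/s × 0.9454 d × 86400 s/d = 78420 m ≈ 78.4 km.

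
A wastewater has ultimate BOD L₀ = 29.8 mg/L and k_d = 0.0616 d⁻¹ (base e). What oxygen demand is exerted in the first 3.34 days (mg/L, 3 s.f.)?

y ≈ 5.54 mg/L

y_t = L₀(1 − e^(−k_d t)) = 29.8 × (1 − e^(−0.0616×3.34))
= 29.8 × (1 − 0.8140) = 29.8 × 0.1860 = 5.542 mg/L.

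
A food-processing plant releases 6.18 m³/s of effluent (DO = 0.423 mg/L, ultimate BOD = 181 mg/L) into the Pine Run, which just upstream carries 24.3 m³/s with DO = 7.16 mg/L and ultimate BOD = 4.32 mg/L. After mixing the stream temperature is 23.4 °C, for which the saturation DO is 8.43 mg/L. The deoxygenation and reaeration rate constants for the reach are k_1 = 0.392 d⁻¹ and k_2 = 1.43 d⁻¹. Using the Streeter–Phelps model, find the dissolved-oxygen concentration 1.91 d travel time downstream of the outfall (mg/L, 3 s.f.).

DO ≈ 2.08 mg/L

Mixed DO = (24.3×7.16 + 6.18×0.423)/(24.3+6.18) = 176.6/30.48 = 5.794 mg/L.
Mixed L₀ = (24.3×4.32 + 6.18×181)/(30.48) = 1224/30.48 = 40.14 mg/L.
Initial deficit D₀ = C_s − DO₀ = 8.43 − 5.794 = 2.636 mg/L.
D(1.91) = [0.392×40.14/(1.43−0.392)](e^(−0.392×1.91) − e^(−1.43×1.91)) + 2.636 e^(−1.43×1.91)
= 15.16 × (0.4730 − 0.06513) + 2.636 × 0.06513 = 6.354 mg/L.
DO = 8.43 − 6.354 = 2.076 mg/L.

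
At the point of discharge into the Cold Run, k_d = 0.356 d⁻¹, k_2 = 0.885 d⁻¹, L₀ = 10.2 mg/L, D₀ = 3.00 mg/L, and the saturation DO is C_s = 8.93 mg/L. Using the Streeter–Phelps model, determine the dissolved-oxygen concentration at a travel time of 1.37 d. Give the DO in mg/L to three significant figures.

DO ≈ 5.86 mg/L

k_d L₀/(k_2−k_d) = 0.356×10.2/(0.885−0.356) = 3.631/0.5290 = 6.864 mg/L.
e^(−k_d t) = e^(−0.356×1.370) = 0.6140; e^(−k_2 t) = e^(−0.885×1.370) = 0.2975.
D = 6.864 × (0.6140 − 0.2975) + 3.00 × 0.2975 = 2.173 + 0.8924 = 3.065 mg/L.
DO = C_s − D = 8.93 − 3.065 = 5.865 mg/L.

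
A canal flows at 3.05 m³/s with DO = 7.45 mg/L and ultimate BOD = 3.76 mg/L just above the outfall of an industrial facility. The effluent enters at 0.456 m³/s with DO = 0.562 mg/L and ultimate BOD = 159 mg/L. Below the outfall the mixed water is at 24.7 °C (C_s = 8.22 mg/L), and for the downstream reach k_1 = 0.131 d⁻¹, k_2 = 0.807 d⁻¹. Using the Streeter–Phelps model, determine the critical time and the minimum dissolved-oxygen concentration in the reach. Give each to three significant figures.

Mixed DO = (3.05×7.45 + 0.456×0.562)/(3.05+0.456) = 22.98/3.506 = 6.554 mg/L.
Mixed L₀ = (3.05×3.76 + 0.456×159)/(3.506) = 83.97/3.506 = 23.95 mg/L.
Initial deficit D₀ = C_s − DO₀ = 8.22 − 6.554 = 1.666 mg/L.
t_c = (1/0.6760) ln[(0.807/0.131)(1 − 1.666×0.6760/(0.131×23.95))] = 1.479 × ln(3.949) = 2.032 d.
D_c = (0.131/0.807) × 23.95 × e^(−0.131×2.032) = 0.1623 × 23.95 × 0.7663 = 2.979 mg/L.
Minimum DO = 8.22 − 2.979 = 5.241 mg/L.

t_c ≈ 2.03 d; minimum DO ≈ 5.24 mg/L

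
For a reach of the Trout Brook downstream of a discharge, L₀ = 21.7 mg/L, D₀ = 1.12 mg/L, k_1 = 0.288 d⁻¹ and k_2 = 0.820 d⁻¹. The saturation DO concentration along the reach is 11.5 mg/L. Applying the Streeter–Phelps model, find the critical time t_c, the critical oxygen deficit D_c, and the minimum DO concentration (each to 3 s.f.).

At the critical point dD/dt = 0, so k_1 L₀ e^(−k_1 t) = k_2 D. Substituting D(t) from the Streeter–Phelps equation and solving for t gives
t_c = ln[(k_2/k_1)(1 − D₀(k_2−k_1)/(k_1 L₀))] / (k_2−k_1).
Here k_2−k_1 = 0.5320 d⁻¹ and 1 − D₀(k_2−k_1)/(k_1 L₀) = 1 − 1.12×0.5320/(0.288×21.7) = 0.9047, so
t_c = ln(2.847 × 0.9047) / 0.5320 = 0.9461 / 0.5320 = 1.778 d.
D_c = (k_1/k_2) L₀ e^(−k_1 t_c) = (0.288/0.820) × 21.7 × e^(−0.288×1.778) = 0.3512 × 21.7 × 0.5992 = 4.567 mg/L.
Minimum DO = C_s − D_c = 11.5 − 4.567 = 6.933 mg/L.

t_c ≈ 1.78 d; D_c ≈ 4.57 mg/L; min DO ≈ 6.93 mg/L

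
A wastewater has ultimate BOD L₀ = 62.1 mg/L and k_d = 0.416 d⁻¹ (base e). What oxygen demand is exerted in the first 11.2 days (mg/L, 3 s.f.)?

y_t = L₀(1 − e^(−k_d t)) = 62.1 × (1 − e^(−0.416×11.2))
= 62.1 × (1 − 0.009474) = 62.1 × 0.9905 = 61.51 mg/L.

y ≈ 61.5 mg/L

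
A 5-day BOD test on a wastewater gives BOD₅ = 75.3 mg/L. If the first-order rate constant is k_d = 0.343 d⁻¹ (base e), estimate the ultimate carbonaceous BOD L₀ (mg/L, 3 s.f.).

BOD₅ = L₀(1 − e^(−5k_d)) ⇒ L₀ = BOD₅ / (1 − e^(−5×0.343))
= 75.3 / (1 − 0.1800) = 75.3 / 0.8200 = 91.83 mg/L.

L₀ ≈ 91.8 mg/L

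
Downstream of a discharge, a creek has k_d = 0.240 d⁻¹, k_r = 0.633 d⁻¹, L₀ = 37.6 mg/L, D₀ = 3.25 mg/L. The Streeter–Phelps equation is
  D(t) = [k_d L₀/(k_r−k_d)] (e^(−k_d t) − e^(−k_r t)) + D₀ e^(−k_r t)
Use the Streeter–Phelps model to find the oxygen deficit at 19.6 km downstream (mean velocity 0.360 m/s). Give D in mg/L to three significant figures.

D ≈ 6.51 mg/L

Travel time t = x/v = 19.6 km / (0.360 m/s) = 19600 m / 0.360 m/s = 54440 s = 0.6301 d.
k_d L₀/(k_r−k_d) = 0.240×37.6/(0.633−0.240) = 9.024/0.3930 = 22.96 mg/L.
e^(−k_d t) = e^(−0.240×0.6301) = 0.8596; e^(−k_r t) = e^(−0.633×0.6301) = 0.6711.
D = 22.96 × (0.8596 − 0.6711) + 3.25 × 0.6711 = 4.330 + 2.181 = 6.511 mg/L.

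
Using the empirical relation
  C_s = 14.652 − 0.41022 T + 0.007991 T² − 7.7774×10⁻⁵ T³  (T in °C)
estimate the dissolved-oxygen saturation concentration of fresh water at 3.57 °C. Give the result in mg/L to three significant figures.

C_s ≈ 13.3 mg/L

C_s = 14.652 − 0.41022×3.57 + 0.007991×3.57² − 7.7774×10⁻⁵×3.57³ = 13.29 mg/L.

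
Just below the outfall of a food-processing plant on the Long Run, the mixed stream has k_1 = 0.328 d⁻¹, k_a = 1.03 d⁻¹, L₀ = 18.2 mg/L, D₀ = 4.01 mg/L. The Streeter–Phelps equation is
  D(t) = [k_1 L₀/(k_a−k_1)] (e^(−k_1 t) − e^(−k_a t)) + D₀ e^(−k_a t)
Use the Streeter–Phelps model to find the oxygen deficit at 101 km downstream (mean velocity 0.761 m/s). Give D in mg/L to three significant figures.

D ≈ 4.21 mg/L

Travel time t = x/v = 101 km / (0.761 m/s) = 101000 m / 0.761 m/s = 132700 s = 1.536 d.
k_1 L₀/(k_a−k_1) = 0.328×18.2/(1.03−0.328) = 5.970/0.7020 = 8.504 mg/L.
e^(−k_1 t) = e^(−0.328×1.536) = 0.6042; e^(−k_a t) = e^(−1.03×1.536) = 0.2055.
D = 8.504 × (0.6042 − 0.2055) + 4.01 × 0.2055 = 3.390 + 0.8241 = 4.214 mg/L.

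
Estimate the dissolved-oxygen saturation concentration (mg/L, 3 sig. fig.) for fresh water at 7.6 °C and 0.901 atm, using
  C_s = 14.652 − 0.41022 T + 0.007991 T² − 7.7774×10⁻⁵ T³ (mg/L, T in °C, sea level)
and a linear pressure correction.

At sea level: C_s = 14.652 − 0.41022×7.6 + 0.007991×7.6² − 7.7774×10⁻⁵×7.6³ = 11.96 mg/L.
Pressure correction: C_s' = 11.96 × 0.901 = 10.78 mg/L.

C_s ≈ 10.8 mg/L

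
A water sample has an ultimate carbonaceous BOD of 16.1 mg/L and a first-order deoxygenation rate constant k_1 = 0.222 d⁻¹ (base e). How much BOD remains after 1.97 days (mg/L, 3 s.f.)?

L_t = L₀ e^(−k_1 t) = 16.1 × e^(−0.222×1.97) = 16.1 × 0.6458 = 10.40 mg/L.

L ≈ 10.4 mg/L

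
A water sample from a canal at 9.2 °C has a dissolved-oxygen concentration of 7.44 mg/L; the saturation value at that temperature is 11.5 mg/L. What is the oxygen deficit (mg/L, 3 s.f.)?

D = C_s − C = 11.5 − 7.44 = 4.06 mg/L.

D ≈ 4.06 mg/L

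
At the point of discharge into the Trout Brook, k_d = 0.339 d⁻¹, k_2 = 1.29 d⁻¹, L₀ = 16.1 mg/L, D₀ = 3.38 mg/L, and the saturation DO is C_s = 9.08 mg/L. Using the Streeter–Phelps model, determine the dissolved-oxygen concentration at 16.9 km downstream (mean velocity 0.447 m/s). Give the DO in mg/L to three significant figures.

DO ≈ 5.47 mg/L

Travel time t = x/v = 16.9 km / (0.447 m/s) = 16900 m / 0.447 m/s = 37810 s = 0.4376 d.
k_d L₀/(k_2−k_d) = 0.339×16.1/(1.29−0.339) = 5.458/0.9510 = 5.739 mg/L.
e^(−k_d t) = e^(−0.339×0.4376) = 0.8621; e^(−k_2 t) = e^(−1.29×0.4376) = 0.5687.
D = 5.739 × (0.8621 − 0.5687) + 3.38 × 0.5687 = 1.684 + 1.922 = 3.606 mg/L.
DO = C_s − D = 9.08 − 3.606 = 5.474 mg/L.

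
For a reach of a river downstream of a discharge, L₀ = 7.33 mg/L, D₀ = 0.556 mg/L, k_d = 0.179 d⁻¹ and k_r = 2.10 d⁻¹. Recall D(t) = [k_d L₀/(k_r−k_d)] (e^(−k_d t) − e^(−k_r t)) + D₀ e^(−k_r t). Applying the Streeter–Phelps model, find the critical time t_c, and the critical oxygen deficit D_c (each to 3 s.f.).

t_c ≈ 0.406 d; D_c ≈ 0.581 mg/L

With k_r/k_d = 11.73 and 1 − D₀(k_r−k_d)/(k_d L₀) = 0.1860,
t_c = ln(11.73 × 0.1860) / (2.10 − 0.179) = ln(2.182) / 1.921 = 0.7801/1.921 = 0.4061 d.
D_c = (k_d/k_r) L₀ e^(−k_d t_c) = (0.179/2.10) × 7.33 × e^(−0.179×0.4061) = 0.08524 × 7.33 × 0.9299 = 0.5810 mg/L.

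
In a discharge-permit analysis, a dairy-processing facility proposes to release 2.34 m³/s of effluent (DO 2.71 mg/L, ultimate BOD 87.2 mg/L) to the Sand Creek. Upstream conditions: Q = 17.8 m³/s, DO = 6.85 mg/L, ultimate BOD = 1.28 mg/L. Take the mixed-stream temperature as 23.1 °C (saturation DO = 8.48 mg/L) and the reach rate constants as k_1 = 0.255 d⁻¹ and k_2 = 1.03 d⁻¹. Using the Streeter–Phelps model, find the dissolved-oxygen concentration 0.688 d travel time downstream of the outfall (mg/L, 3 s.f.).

DO ≈ 6.16 mg/L

Mixed DO = (17.8×6.85 + 2.34×2.71)/(17.8+2.34) = 128.3/20.14 = 6.369 mg/L.
Mixed L₀ = (17.8×1.28 + 2.34×87.2)/(20.14) = 226.8/20.14 = 11.26 mg/L.
Initial deficit D₀ = C_s − DO₀ = 8.48 − 6.369 = 2.111 mg/L.
D(0.688) = [0.255×11.26/(1.03−0.255)](e^(−0.255×0.688) − e^(−1.03×0.688)) + 2.111 e^(−1.03×0.688)
= 3.706 × (0.8391 − 0.4923) + 2.111 × 0.4923 = 2.324 mg/L.
DO = 8.48 − 2.324 = 6.156 mg/L.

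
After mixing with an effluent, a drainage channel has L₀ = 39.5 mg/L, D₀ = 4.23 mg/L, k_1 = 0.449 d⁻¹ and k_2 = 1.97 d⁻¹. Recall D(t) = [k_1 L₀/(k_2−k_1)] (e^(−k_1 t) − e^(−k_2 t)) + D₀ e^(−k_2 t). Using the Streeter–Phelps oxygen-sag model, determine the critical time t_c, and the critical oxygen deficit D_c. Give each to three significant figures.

t_c = [1/(k_2−k_1)] ln[(k_2/k_1)(1 − D₀(k_2−k_1)/(k_1 L₀))]
= [1/(1.97−0.449)] ln[(1.97/0.449)(1 − 4.23×1.521/(0.449×39.5))]
= (1/1.521) ln[4.388 × 0.6372] = 0.6575 × ln(2.796) = 0.6575 × 1.028 = 0.6760 d.
L(t_c) = L₀ e^(−k_1 t_c) = 39.5 × 0.7382 = 29.16 mg/L, and at the critical point k_2 D_c = k_1 L, so D_c = (0.449/1.97) × 29.16 = 6.646 mg/L.

t_c ≈ 0.676 d; D_c ≈ 6.65 mg/L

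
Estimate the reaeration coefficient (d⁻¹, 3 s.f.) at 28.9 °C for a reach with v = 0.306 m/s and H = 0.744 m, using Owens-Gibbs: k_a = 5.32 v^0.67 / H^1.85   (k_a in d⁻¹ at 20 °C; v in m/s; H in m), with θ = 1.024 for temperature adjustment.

k_a ≈ 5.14 d⁻¹

k_a(20) = 5.32 × 0.306^0.67 / 0.744^1.85 = 5.32 × 0.4523 / 0.5786 = 4.158 d⁻¹.
k_a(28.9) = 4.158 × 1.024^(28.9−20) = 4.158 × 1.235 = 5.136 d⁻¹.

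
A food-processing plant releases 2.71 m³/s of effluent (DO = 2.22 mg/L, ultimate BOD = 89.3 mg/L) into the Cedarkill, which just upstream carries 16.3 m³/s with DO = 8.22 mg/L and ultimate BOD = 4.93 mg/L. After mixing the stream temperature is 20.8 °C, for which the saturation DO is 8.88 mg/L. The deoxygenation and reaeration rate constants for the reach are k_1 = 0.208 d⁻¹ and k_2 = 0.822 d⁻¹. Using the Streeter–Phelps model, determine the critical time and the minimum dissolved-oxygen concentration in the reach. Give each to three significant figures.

Mixed DO = (16.3×8.22 + 2.71×2.22)/(16.3+2.71) = 140.0/19.01 = 7.365 mg/L.
Mixed L₀ = (16.3×4.93 + 2.71×89.3)/(19.01) = 322.4/19.01 = 16.96 mg/L.
Initial deficit D₀ = C_s − DO₀ = 8.88 − 7.365 = 1.515 mg/L.
t_c = (1/0.6140) ln[(0.822/0.208)(1 − 1.515×0.6140/(0.208×16.96))] = 1.629 × ln(2.909) = 1.739 d.
D_c = (0.208/0.822) × 16.96 × e^(−0.208×1.739) = 0.2530 × 16.96 × 0.6964 = 2.988 mg/L.
Minimum DO = 8.88 − 2.988 = 5.892 mg/L.

t_c ≈ 1.74 d; minimum DO ≈ 5.89 mg/L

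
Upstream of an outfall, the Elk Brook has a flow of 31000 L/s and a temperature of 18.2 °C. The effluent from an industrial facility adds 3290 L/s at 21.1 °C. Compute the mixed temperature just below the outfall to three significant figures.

Flow-weighted mixing: C = (Q_r C_r + Q_w C_w)/(Q_r + Q_w)
= (31000×18.2 + 3290×21.1)/(31000 + 3290) = 633600/34290 = 18.48 °C.

18.5 °C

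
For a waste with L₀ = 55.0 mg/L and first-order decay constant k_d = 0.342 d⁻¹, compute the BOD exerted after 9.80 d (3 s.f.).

y_t = L₀(1 − e^(−k_d t)) = 55.0 × (1 − e^(−0.342×9.80))
= 55.0 × (1 − 0.03503) = 55.0 × 0.9650 = 53.07 mg/L.

y ≈ 53.1 mg/L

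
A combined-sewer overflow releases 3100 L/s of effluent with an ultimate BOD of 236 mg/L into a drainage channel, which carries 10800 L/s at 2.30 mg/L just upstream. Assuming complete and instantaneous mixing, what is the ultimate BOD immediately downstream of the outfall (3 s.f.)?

54.4 mg/L

Flow-weighted mixing: C = (Q_r C_r + Q_w C_w)/(Q_r + Q_w)
= (10800×2.30 + 3100×236)/(10800 + 3100) = 756400/13900 = 54.42 mg/L.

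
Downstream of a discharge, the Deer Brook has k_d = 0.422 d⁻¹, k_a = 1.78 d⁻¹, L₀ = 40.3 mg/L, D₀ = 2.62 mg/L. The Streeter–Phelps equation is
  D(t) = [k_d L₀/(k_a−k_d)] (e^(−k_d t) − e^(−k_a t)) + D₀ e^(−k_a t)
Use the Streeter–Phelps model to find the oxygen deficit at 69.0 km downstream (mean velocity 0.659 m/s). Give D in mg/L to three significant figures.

D ≈ 6.36 mg/L

Travel time t = x/v = 69.0 km / (0.659 m/s) = 69000 m / 0.659 m/s = 104700 s = 1.212 d.
k_d L₀/(k_a−k_d) = 0.422×40.3/(1.78−0.422) = 17.01/1.358 = 12.52 mg/L.
e^(−k_d t) = e^(−0.422×1.212) = 0.5997; e^(−k_a t) = e^(−1.78×1.212) = 0.1157.
D = 12.52 × (0.5997 − 0.1157) + 2.62 × 0.1157 = 6.061 + 0.3030 = 6.364 mg/L.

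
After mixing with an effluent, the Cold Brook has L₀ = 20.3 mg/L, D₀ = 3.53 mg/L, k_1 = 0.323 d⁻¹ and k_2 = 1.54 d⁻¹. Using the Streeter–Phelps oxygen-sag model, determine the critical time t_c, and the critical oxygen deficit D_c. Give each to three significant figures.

With k_2/k_1 = 4.768 and 1 − D₀(k_2−k_1)/(k_1 L₀) = 0.3448,
t_c = ln(4.768 × 0.3448) / (1.54 − 0.323) = ln(1.644) / 1.217 = 0.4971/1.217 = 0.4085 d.
L(t_c) = L₀ e^(−k_1 t_c) = 20.3 × 0.8764 = 17.79 mg/L, and at the critical point k_2 D_c = k_1 L, so D_c = (0.323/1.54) × 17.79 = 3.731 mg/L.

t_c ≈ 0.408 d; D_c ≈ 3.73 mg/L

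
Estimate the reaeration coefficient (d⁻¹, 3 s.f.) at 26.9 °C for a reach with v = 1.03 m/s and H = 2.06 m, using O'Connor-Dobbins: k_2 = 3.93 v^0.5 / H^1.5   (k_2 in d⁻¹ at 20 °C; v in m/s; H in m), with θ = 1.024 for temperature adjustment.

k_2 ≈ 1.59 d⁻¹

k_2(20) = 3.93 × 1.03^0.5 / 2.06^1.5 = 3.93 × 1.015 / 2.957 = 1.349 d⁻¹.
k_2(26.9) = 1.349 × 1.024^(26.9−20) = 1.349 × 1.178 = 1.589 d⁻¹.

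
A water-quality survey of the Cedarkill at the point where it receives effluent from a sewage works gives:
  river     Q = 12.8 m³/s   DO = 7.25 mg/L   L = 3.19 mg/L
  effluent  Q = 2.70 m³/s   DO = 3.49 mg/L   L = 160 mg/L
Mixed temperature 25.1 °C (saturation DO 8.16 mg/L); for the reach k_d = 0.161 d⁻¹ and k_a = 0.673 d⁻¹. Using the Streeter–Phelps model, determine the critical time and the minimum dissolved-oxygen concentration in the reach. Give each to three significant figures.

Mixed DO = (12.8×7.25 + 2.70×3.49)/(12.8+2.70) = 102.2/15.50 = 6.595 mg/L.
Mixed L₀ = (12.8×3.19 + 2.70×160)/(15.50) = 472.8/15.50 = 30.51 mg/L.
Initial deficit D₀ = C_s − DO₀ = 8.16 − 6.595 = 1.565 mg/L.
t_c = (1/0.5120) ln[(0.673/0.161)(1 − 1.565×0.5120/(0.161×30.51))] = 1.953 × ln(3.498) = 2.446 d.
D_c = (0.161/0.673) × 30.51 × e^(−0.161×2.446) = 0.2392 × 30.51 × 0.6745 = 4.922 mg/L.
Minimum DO = 8.16 − 4.922 = 3.238 mg/L.

t_c ≈ 2.45 d; minimum DO ≈ 3.24 mg/L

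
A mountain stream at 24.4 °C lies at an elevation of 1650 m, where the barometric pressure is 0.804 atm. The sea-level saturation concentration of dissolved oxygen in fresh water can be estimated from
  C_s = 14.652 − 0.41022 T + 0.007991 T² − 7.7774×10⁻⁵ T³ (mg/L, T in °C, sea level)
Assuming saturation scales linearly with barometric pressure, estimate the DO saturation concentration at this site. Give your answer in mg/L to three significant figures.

At sea level: C_s = 14.652 − 0.41022×24.4 + 0.007991×24.4² − 7.7774×10⁻⁵×24.4³ = 8.270 mg/L.
Pressure correction: C_s' = 8.270 × 0.804 = 6.649 mg/L.

C_s ≈ 6.65 mg/L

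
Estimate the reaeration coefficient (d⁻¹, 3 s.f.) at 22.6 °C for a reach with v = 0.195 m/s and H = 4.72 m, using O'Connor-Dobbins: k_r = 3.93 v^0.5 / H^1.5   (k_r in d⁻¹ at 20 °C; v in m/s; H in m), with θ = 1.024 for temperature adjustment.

k_r ≈ 0.180 d⁻¹

k_r(20) = 3.93 × 0.195^0.5 / 4.72^1.5 = 3.93 × 0.4416 / 10.25 = 0.1692 d⁻¹.
k_r(22.6) = 0.1692 × 1.024^(22.6−20) = 0.1692 × 1.064 = 0.1800 d⁻¹.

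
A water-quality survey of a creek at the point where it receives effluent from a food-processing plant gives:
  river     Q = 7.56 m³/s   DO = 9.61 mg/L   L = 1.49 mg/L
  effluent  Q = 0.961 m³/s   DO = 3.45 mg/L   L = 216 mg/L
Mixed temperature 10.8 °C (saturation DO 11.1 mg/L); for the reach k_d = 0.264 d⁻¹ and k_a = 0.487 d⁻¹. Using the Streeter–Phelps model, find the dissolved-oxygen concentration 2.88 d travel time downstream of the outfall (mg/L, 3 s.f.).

Mixed DO = (7.56×9.61 + 0.961×3.45)/(7.56+0.961) = 75.97/8.521 = 8.915 mg/L.
Mixed L₀ = (7.56×1.49 + 0.961×216)/(8.521) = 218.8/8.521 = 25.68 mg/L.
Initial deficit D₀ = C_s − DO₀ = 11.1 − 8.915 = 2.185 mg/L.
D(2.88) = [0.264×25.68/(0.487−0.264)](e^(−0.264×2.88) − e^(−0.487×2.88)) + 2.185 e^(−0.487×2.88)
= 30.40 × (0.4675 − 0.2460) + 2.185 × 0.2460 = 7.273 mg/L.
DO = 11.1 − 7.273 = 3.827 mg/L.

DO ≈ 3.83 mg/L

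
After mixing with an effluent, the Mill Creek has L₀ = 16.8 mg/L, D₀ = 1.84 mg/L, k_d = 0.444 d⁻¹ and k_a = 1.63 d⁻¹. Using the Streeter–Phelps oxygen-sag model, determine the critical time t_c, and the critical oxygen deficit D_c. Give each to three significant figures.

t_c ≈ 0.805 d; D_c ≈ 3.20 mg/L

t_c = [1/(k_a−k_d)] ln[(k_a/k_d)(1 − D₀(k_a−k_d)/(k_d L₀))]
= [1/(1.63−0.444)] ln[(1.63/0.444)(1 − 1.84×1.186/(0.444×16.8))]
= (1/1.186) ln[3.671 × 0.7074] = 0.8432 × ln(2.597) = 0.8432 × 0.9544 = 0.8047 d.
L(t_c) = L₀ e^(−k_d t_c) = 16.8 × 0.6996 = 11.75 mg/L, and at the critical point k_a D_c = k_d L, so D_c = (0.444/1.63) × 11.75 = 3.201 mg/L.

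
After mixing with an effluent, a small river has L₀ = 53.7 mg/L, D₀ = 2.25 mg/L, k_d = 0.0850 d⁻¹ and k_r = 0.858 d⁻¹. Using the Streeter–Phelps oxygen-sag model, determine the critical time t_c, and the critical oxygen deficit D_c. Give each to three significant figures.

At the critical point dD/dt = 0, so k_d L₀ e^(−k_d t) = k_r D. Substituting D(t) from the Streeter–Phelps equation and solving for t gives
t_c = ln[(k_r/k_d)(1 − D₀(k_r−k_d)/(k_d L₀))] / (k_r−k_d).
Here k_r−k_d = 0.7730 d⁻¹ and 1 − D₀(k_r−k_d)/(k_d L₀) = 1 − 2.25×0.7730/(0.0850×53.7) = 0.6190, so
t_c = ln(10.09 × 0.6190) / 0.7730 = 1.832 / 0.7730 = 2.370 d.
L(t_c) = L₀ e^(−k_d t_c) = 53.7 × 0.8175 = 43.90 mg/L, and at the critical point k_r D_c = k_d L, so D_c = (0.0850/0.858) × 43.90 = 4.349 mg/L.

t_c ≈ 2.37 d; D_c ≈ 4.35 mg/L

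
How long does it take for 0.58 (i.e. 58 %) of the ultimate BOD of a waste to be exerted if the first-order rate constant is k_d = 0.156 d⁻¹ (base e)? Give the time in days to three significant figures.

t ≈ 5.56 d

y/L₀ = 1 − e^(−k_d t) = 0.58 ⇒ e^(−k_d t) = 0.420
t = −ln(0.420) / 0.156 = 0.8675 / 0.156 = 5.561 d.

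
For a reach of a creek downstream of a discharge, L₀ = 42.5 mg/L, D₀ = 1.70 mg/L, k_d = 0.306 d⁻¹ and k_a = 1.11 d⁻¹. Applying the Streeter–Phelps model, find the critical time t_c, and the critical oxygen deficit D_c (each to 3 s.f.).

t_c ≈ 1.46 d; D_c ≈ 7.48 mg/L

With k_a/k_d = 3.627 and 1 − D₀(k_a−k_d)/(k_d L₀) = 0.8949,
t_c = ln(3.627 × 0.8949) / (1.11 − 0.306) = ln(3.246) / 0.8040 = 1.177/0.8040 = 1.465 d.
D_c = (k_d/k_a) L₀ e^(−k_d t_c) = (0.306/1.11) × 42.5 × e^(−0.306×1.465) = 0.2757 × 42.5 × 0.6388 = 7.484 mg/L.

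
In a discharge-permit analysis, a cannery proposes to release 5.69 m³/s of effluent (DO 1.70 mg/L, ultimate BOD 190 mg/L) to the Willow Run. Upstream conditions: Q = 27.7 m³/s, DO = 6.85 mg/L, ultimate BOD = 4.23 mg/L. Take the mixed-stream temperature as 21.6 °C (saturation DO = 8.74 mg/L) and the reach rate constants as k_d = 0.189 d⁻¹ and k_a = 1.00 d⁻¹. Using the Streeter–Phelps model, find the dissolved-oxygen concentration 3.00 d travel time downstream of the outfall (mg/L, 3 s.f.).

DO ≈ 4.27 mg/L

Mixed DO = (27.7×6.85 + 5.69×1.70)/(27.7+5.69) = 199.4/33.39 = 5.972 mg/L.
Mixed L₀ = (27.7×4.23 + 5.69×190)/(33.39) = 1198/33.39 = 35.89 mg/L.
Initial deficit D₀ = C_s − DO₀ = 8.74 − 5.972 = 2.768 mg/L.
D(3.00) = [0.189×35.89/(1.00−0.189)](e^(−0.189×3.00) − e^(−1.00×3.00)) + 2.768 e^(−1.00×3.00)
= 8.363 × (0.5672 − 0.04979) + 2.768 × 0.04979 = 4.465 mg/L.
DO = 8.74 − 4.465 = 4.275 mg/L.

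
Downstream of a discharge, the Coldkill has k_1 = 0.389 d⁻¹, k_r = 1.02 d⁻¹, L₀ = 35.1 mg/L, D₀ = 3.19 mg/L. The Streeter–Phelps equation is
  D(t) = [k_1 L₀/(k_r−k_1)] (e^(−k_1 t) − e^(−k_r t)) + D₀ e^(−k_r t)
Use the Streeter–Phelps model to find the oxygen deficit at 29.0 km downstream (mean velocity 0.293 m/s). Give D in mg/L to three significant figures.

D ≈ 8.12 mg/L

Travel time t = x/v = 29.0 km / (0.293 m/s) = 29000 m / 0.293 m/s = 98980 s = 1.146 d.
k_1 L₀/(k_r−k_1) = 0.389×35.1/(1.02−0.389) = 13.65/0.6310 = 21.64 mg/L.
e^(−k_1 t) = e^(−0.389×1.146) = 0.6404; e^(−k_r t) = e^(−1.02×1.146) = 0.3108.
D = 21.64 × (0.6404 − 0.3108) + 3.19 × 0.3108 = 7.132 + 0.9916 = 8.123 mg/L.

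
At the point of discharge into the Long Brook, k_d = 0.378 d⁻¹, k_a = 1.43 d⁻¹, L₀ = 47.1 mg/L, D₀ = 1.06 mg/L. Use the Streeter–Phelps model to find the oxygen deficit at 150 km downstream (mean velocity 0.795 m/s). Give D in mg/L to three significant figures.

D ≈ 6.71 mg/L

Travel time t = x/v = 150 km / (0.795 m/s) = 150000 m / 0.795 m/s = 188700 s = 2.184 d.
k_d L₀/(k_a−k_d) = 0.378×47.1/(1.43−0.378) = 17.80/1.052 = 16.92 mg/L.
e^(−k_d t) = e^(−0.378×2.184) = 0.4380; e^(−k_a t) = e^(−1.43×2.184) = 0.04403.
D = 16.92 × (0.4380 − 0.04403) + 1.06 × 0.04403 = 6.668 + 0.04667 = 6.715 mg/L.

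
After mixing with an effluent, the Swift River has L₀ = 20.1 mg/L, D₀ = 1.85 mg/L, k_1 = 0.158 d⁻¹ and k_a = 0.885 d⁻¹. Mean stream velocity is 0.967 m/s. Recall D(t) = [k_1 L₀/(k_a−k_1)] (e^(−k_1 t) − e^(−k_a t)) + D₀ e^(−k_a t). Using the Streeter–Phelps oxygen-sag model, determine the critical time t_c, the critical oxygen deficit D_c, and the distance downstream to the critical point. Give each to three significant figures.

With k_a/k_1 = 5.601 and 1 − D₀(k_a−k_1)/(k_1 L₀) = 0.5765,
t_c = ln(5.601 × 0.5765) / (0.885 − 0.158) = ln(3.229) / 0.7270 = 1.172/0.7270 = 1.612 d.
D_c = (k_1/k_a) L₀ e^(−k_1 t_c) = (0.158/0.885) × 20.1 × e^(−0.158×1.612) = 0.1785 × 20.1 × 0.7751 = 2.781 mg/L.
x_c = v t_c = 0.967 m/s × 1.612 d × 86400 s/d = 134700 m ≈ 135 km.

t_c ≈ 1.61 d; D_c ≈ 2.78 mg/L; x_c ≈ 135 km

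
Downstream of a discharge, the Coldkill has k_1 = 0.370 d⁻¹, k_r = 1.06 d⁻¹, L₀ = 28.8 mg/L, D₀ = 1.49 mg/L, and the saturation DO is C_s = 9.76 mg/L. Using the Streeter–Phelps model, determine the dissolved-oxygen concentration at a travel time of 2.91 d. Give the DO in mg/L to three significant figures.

DO ≈ 5.14 mg/L

k_1 L₀/(k_r−k_1) = 0.370×28.8/(1.06−0.370) = 10.66/0.6900 = 15.44 mg/L.
e^(−k_1 t) = e^(−0.370×2.910) = 0.3407; e^(−k_r t) = e^(−1.06×2.910) = 0.04575.
D = 15.44 × (0.3407 − 0.04575) + 1.49 × 0.04575 = 4.555 + 0.06817 = 4.624 mg/L.
DO = C_s − D = 9.76 − 4.624 = 5.136 mg/L.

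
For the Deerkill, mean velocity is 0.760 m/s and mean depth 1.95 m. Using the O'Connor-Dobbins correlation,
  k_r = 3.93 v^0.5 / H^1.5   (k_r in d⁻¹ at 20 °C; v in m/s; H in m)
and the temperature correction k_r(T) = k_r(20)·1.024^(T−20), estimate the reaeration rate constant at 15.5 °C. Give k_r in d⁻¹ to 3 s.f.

k_r(20) = 3.93 × 0.760^0.5 / 1.95^1.5 = 3.93 × 0.8718 / 2.723 = 1.258 d⁻¹.
k_r(15.5) = 1.258 × 1.024^(15.5−20) = 1.258 × 0.8988 = 1.131 d⁻¹.

k_r ≈ 1.13 d⁻¹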